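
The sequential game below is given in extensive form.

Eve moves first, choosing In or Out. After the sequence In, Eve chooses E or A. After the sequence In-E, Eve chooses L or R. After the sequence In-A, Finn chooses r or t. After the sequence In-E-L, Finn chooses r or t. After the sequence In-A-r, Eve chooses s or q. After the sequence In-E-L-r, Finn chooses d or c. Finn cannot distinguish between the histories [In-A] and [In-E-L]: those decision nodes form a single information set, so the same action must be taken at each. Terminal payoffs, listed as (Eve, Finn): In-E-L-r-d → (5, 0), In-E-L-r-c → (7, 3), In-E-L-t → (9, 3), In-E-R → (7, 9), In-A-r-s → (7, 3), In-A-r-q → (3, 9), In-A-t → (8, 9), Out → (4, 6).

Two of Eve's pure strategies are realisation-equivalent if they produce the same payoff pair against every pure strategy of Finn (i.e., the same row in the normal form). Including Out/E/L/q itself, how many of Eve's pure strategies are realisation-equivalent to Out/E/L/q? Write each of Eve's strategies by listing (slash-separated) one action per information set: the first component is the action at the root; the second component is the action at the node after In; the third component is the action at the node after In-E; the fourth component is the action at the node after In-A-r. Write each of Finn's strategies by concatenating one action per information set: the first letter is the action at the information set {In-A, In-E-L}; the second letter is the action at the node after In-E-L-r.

8

Row for Out/E/L/q (columns rd, rc, td, tc): (4,6) (4,6) (4,6) (4,6).
Under Out/E/L/q, Eve's choice at the node after In and at the node after In-E and at the node after In-A-r can never be reached regardless of what Finn does, so varying those choices leaves every outcome unchanged.
Holding the reachable choices fixed and varying the unreachable ones freely already gives 2 × 2 × 2 = 8 equivalent strategies.
No other strategy reproduces this row, so those 8 are the full class: Out/E/L/s, Out/E/L/q, Out/E/R/s, Out/E/R/q, Out/A/L/s, Out/A/L/q, Out/A/R/s, Out/A/R/q.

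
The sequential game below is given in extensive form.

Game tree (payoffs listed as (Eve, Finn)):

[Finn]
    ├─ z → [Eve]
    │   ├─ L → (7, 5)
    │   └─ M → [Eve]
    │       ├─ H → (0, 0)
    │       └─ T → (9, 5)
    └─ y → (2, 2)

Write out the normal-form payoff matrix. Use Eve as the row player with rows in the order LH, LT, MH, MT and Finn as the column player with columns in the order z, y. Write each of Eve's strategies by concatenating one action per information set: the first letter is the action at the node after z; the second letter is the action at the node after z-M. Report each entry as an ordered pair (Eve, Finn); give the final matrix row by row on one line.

LH: (7,5) (2,2) | LT: (7,5) (2,2) | MH: (0,0) (2,2) | MT: (9,5) (2,2)

Row LH: z→(7,5), y→(2,2)
Row LT: z→(7,5), y→(2,2)
Row MH: z→(0,0), y→(2,2)
Row MT: z→(9,5), y→(2,2)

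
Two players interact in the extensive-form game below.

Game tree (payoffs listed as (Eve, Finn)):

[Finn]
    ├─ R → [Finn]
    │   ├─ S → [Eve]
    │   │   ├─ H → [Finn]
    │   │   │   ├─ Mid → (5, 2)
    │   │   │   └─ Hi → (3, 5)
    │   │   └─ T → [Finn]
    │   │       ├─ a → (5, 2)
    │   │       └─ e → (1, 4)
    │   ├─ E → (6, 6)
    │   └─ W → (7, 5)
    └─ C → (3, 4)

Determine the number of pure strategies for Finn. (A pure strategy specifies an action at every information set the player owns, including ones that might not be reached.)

Finn owns the root with actions {R, C} — two choices.
Finn owns the node after R with actions {S, E, W} — three choices.
Finn owns the node after R-S-H with actions {Mid, Hi} — two choices.
Finn owns the node after R-S-T with actions {a, e} — two choices.
A pure strategy fixes one action at each information set independently, so the count is the product 2 × 3 × 2 × 2 = 24.

24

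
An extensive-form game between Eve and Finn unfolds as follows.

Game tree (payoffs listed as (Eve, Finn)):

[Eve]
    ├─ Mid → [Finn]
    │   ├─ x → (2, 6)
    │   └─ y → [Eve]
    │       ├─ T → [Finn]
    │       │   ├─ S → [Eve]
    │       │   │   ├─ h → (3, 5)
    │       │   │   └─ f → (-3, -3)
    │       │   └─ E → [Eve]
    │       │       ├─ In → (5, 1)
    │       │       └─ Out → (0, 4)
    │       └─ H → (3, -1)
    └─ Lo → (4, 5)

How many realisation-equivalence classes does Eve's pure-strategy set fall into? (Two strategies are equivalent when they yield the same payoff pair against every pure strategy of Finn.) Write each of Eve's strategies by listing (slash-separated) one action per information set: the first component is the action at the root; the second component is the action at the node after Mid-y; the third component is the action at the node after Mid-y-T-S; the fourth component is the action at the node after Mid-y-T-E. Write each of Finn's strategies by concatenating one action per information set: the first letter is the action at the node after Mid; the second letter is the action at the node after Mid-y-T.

Eve has 16 pure strategies: Mid/T/h/In, Mid/T/h/Out, Mid/T/f/In, Mid/T/f/Out, Mid/H/h/In, Mid/H/h/Out, Mid/H/f/In, Mid/H/f/Out, Lo/T/h/In, Lo/T/h/Out, Lo/T/f/In, Lo/T/f/Out, Lo/H/h/In, Lo/H/h/Out, Lo/H/f/In, Lo/H/f/Out. Columns: xS, xE, yS, yE.
{Mid/T/h/In} → row (2,6) (2,6) (3,5) (5,1)
{Mid/T/h/Out} → row (2,6) (2,6) (3,5) (0,4)
{Mid/T/f/In} → row (2,6) (2,6) (-3,-3) (5,1)
{Mid/T/f/Out} → row (2,6) (2,6) (-3,-3) (0,4)
{Mid/H/h/In, Mid/H/h/Out, Mid/H/f/In, Mid/H/f/Out} → row (2,6) (2,6) (3,-1) (3,-1)
{Lo/T/h/In, Lo/T/h/Out, Lo/T/f/In, Lo/T/f/Out, Lo/H/h/In, Lo/H/h/Out, Lo/H/f/In, Lo/H/f/Out} → row (4,5) (4,5) (4,5) (4,5)
That's 6 distinct rows out of 16 strategies.

6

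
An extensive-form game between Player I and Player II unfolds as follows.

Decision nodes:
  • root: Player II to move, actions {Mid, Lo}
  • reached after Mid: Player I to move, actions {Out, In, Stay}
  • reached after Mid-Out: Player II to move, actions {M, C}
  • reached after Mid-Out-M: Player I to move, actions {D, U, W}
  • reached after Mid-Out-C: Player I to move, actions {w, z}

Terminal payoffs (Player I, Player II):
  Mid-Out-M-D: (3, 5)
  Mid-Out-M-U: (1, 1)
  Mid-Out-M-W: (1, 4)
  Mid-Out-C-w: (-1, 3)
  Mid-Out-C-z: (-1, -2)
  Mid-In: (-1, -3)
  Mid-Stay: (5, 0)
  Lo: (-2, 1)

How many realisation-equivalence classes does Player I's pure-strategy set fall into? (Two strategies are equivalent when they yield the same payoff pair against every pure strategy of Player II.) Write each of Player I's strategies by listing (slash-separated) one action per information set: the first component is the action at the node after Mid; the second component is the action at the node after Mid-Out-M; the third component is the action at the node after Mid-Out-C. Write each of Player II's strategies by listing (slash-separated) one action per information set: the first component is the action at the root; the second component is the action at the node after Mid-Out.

Player I has 18 pure strategies: Out/D/w, Out/D/z, Out/U/w, Out/U/z, Out/W/w, Out/W/z, In/D/w, In/D/z, In/U/w, In/U/z, In/W/w, In/W/z, Stay/D/w, Stay/D/z, Stay/U/w, Stay/U/z, Stay/W/w, Stay/W/z. Columns: Mid/M, Mid/C, Lo/M, Lo/C.
{Out/D/w} → row (3,5) (-1,3) (-2,1) (-2,1)
{Out/D/z} → row (3,5) (-1,-2) (-2,1) (-2,1)
{Out/U/w} → row (1,1) (-1,3) (-2,1) (-2,1)
{Out/U/z} → row (1,1) (-1,-2) (-2,1) (-2,1)
{Out/W/w} → row (1,4) (-1,3) (-2,1) (-2,1)
{Out/W/z} → row (1,4) (-1,-2) (-2,1) (-2,1)
{In/D/w, In/D/z, In/U/w, In/U/z, In/W/w, In/W/z} → row (-1,-3) (-1,-3) (-2,1) (-2,1)
{Stay/D/w, Stay/D/z, Stay/U/w, Stay/U/z, Stay/W/w, Stay/W/z} → row (5,0) (5,0) (-2,1) (-2,1)
That's 8 distinct rows out of 18 strategies.

8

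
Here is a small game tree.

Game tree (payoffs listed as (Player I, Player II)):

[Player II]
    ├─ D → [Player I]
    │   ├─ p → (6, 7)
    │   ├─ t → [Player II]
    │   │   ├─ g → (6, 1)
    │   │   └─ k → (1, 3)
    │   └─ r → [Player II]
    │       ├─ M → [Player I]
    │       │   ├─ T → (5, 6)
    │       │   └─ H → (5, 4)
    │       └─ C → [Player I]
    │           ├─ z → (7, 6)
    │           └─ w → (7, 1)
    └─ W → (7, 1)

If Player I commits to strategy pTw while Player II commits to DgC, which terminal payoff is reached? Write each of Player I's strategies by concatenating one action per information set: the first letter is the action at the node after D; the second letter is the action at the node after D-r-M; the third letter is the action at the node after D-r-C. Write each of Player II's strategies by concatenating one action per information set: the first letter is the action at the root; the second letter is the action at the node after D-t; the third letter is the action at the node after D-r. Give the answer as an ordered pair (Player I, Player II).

Trace the play path from the root:
  Player II plays D
  Player I plays p at [D]
→ terminal payoff (6, 7).
(Player I's choice at the node after D-r-M is never reached on this path, so it doesn't affect the outcome.)

(6, 7)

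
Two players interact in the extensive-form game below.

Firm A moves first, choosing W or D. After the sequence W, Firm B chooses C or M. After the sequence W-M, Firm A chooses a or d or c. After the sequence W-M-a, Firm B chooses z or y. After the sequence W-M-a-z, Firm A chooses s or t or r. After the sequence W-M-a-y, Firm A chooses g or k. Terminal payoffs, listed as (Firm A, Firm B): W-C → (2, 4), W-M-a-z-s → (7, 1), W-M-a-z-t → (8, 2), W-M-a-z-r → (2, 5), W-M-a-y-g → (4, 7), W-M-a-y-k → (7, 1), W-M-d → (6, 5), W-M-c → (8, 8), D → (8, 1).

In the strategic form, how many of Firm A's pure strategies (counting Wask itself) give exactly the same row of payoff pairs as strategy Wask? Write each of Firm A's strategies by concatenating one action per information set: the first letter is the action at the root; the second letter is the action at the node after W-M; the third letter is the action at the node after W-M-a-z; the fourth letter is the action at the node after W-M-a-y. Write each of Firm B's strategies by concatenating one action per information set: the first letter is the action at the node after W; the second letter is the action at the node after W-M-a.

Row for Wask (columns Cz, Cy, Mz, My): (2,4) (2,4) (7,1) (7,1).
Every one of Firm A's information sets is on the play path for some reply by Firm B when Firm A follows Wask.
Changing the action at any of them therefore changes at least one column, so only Wask itself gives this row.

1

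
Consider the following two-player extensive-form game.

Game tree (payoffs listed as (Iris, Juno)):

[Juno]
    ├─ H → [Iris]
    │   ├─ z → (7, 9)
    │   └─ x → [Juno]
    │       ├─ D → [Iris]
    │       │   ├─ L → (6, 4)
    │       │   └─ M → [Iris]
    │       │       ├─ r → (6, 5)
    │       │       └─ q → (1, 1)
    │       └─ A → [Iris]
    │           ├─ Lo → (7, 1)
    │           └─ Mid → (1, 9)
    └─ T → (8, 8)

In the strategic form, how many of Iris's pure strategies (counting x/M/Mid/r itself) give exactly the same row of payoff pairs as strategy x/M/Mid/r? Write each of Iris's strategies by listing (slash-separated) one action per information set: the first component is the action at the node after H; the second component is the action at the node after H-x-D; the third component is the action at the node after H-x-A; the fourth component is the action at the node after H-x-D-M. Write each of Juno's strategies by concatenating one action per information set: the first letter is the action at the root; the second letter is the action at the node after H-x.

Row for x/M/Mid/r (columns HD, HA, TD, TA): (6,5) (1,9) (8,8) (8,8).
Every one of Iris's information sets is on the play path for some reply by Juno when Iris follows x/M/Mid/r.
Changing the action at any of them therefore changes at least one column, so only x/M/Mid/r itself gives this row.

1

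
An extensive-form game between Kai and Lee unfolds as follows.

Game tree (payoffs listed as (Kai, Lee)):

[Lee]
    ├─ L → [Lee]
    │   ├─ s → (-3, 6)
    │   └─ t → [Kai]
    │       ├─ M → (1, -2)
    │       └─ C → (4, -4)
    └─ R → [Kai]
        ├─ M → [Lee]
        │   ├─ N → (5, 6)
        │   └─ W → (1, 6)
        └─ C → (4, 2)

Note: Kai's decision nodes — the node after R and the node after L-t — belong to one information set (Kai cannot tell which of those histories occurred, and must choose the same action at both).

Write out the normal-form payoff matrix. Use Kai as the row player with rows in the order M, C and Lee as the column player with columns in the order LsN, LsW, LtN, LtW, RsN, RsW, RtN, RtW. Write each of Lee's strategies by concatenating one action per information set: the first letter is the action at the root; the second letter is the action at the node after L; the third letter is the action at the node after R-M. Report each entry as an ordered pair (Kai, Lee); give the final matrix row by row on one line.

M: (-3,6) (-3,6) (1,-2) (1,-2) (5,6) (1,6) (5,6) (1,6) | C: (-3,6) (-3,6) (4,-4) (4,-4) (4,2) (4,2) (4,2) (4,2)

          LsN      LsW      LtN      LtW      RsN      RsW      RtN      RtW
   M   (-3,6)   (-3,6)   (1,-2)   (1,-2)    (5,6)    (1,6)    (5,6)    (1,6)
   C   (-3,6)   (-3,6)   (4,-4)   (4,-4)    (4,2)    (4,2)    (4,2)    (4,2)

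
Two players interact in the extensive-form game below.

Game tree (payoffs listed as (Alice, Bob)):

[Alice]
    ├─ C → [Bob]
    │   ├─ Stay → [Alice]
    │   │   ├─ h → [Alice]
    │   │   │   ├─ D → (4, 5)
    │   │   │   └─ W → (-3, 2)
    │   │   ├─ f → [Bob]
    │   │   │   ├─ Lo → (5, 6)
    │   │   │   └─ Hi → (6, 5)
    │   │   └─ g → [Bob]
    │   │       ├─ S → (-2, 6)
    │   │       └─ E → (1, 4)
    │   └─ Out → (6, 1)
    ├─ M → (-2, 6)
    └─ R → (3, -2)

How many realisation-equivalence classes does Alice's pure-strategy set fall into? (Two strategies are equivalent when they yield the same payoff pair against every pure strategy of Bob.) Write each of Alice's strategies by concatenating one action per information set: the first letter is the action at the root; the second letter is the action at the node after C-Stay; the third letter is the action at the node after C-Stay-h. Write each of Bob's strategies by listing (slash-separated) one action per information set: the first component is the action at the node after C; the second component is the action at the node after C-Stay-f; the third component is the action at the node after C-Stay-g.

Alice has 18 pure strategies: ChD, ChW, CfD, CfW, CgD, CgW, MhD, MhW, MfD, MfW, MgD, MgW, RhD, RhW, RfD, RfW, RgD, RgW. Columns: Stay/Lo/S, Stay/Lo/E, Stay/Hi/S, Stay/Hi/E, Out/Lo/S, Out/Lo/E, Out/Hi/S, Out/Hi/E.
{ChD} → row (4,5) (4,5) (4,5) (4,5) (6,1) (6,1) (6,1) (6,1)
{ChW} → row (-3,2) (-3,2) (-3,2) (-3,2) (6,1) (6,1) (6,1) (6,1)
{CfD, CfW} → row (5,6) (5,6) (6,5) (6,5) (6,1) (6,1) (6,1) (6,1)
{CgD, CgW} → row (-2,6) (1,4) (-2,6) (1,4) (6,1) (6,1) (6,1) (6,1)
{MhD, MhW, MfD, MfW, MgD, MgW} → row (-2,6) (-2,6) (-2,6) (-2,6) (-2,6) (-2,6) (-2,6) (-2,6)
{RhD, RhW, RfD, RfW, RgD, RgW} → row (3,-2) (3,-2) (3,-2) (3,-2) (3,-2) (3,-2) (3,-2) (3,-2)
That's 6 distinct rows out of 18 strategies.

6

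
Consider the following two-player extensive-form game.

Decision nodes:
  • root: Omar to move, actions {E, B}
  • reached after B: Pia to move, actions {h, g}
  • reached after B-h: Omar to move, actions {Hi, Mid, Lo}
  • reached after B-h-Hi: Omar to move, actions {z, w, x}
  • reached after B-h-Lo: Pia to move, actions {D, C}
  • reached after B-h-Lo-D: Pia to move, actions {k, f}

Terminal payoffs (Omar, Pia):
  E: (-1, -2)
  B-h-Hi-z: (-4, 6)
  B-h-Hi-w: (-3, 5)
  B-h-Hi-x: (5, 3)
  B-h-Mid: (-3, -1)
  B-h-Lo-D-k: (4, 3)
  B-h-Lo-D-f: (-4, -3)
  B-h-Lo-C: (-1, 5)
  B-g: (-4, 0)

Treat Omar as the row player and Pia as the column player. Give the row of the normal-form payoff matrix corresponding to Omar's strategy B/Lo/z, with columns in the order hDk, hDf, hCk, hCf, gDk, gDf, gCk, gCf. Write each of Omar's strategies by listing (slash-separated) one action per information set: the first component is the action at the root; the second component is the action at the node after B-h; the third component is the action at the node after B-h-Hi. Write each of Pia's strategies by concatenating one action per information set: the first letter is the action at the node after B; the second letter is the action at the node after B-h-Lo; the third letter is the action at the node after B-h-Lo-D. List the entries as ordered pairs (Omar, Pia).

(4,3) (-4,-3) (-1,5) (-1,5) (-4,0) (-4,0) (-4,0) (-4,0)

vs hDk: Omar plays B → Pia plays h at [B] → Omar plays Lo at [B-h] → Pia plays D at [B-h-Lo] → Pia plays k at [B-h-Lo-D] → (4, 3)
vs hDf: Omar plays B → Pia plays h at [B] → Omar plays Lo at [B-h] → Pia plays D at [B-h-Lo] → Pia plays f at [B-h-Lo-D] → (-4, -3)
vs hCk: Omar plays B → Pia plays h at [B] → Omar plays Lo at [B-h] → Pia plays C at [B-h-Lo] → (-1, 5)
vs hCf: Omar plays B → Pia plays h at [B] → Omar plays Lo at [B-h] → Pia plays C at [B-h-Lo] → (-1, 5)
vs gDk: Omar plays B → Pia plays g at [B] → (-4, 0)
vs gDf: Omar plays B → Pia plays g at [B] → (-4, 0)
vs gCk: Omar plays B → Pia plays g at [B] → (-4, 0)
vs gCf: Omar plays B → Pia plays g at [B] → (-4, 0)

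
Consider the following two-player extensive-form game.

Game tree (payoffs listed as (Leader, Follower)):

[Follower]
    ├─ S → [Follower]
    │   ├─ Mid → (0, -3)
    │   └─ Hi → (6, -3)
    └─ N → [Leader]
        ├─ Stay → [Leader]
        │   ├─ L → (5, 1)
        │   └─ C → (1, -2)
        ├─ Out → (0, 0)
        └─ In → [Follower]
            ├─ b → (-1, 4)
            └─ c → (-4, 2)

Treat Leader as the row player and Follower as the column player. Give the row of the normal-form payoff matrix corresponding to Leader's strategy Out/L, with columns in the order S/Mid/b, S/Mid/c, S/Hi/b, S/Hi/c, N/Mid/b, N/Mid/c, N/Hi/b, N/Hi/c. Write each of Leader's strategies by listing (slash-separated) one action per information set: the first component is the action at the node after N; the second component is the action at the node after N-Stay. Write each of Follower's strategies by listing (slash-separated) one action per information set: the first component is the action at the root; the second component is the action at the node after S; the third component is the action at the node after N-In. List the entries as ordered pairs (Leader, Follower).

vs S/Mid/b: Follower plays S → Follower plays Mid at [S] → (0, -3)
vs S/Mid/c: Follower plays S → Follower plays Mid at [S] → (0, -3)
vs S/Hi/b: Follower plays S → Follower plays Hi at [S] → (6, -3)
vs S/Hi/c: Follower plays S → Follower plays Hi at [S] → (6, -3)
vs N/Mid/b: Follower plays N → Leader plays Out at [N] → (0, 0)
vs N/Mid/c: Follower plays N → Leader plays Out at [N] → (0, 0)
vs N/Hi/b: Follower plays N → Leader plays Out at [N] → (0, 0)
vs N/Hi/c: Follower plays N → Leader plays Out at [N] → (0, 0)

(0,-3) (0,-3) (6,-3) (6,-3) (0,0) (0,0) (0,0) (0,0)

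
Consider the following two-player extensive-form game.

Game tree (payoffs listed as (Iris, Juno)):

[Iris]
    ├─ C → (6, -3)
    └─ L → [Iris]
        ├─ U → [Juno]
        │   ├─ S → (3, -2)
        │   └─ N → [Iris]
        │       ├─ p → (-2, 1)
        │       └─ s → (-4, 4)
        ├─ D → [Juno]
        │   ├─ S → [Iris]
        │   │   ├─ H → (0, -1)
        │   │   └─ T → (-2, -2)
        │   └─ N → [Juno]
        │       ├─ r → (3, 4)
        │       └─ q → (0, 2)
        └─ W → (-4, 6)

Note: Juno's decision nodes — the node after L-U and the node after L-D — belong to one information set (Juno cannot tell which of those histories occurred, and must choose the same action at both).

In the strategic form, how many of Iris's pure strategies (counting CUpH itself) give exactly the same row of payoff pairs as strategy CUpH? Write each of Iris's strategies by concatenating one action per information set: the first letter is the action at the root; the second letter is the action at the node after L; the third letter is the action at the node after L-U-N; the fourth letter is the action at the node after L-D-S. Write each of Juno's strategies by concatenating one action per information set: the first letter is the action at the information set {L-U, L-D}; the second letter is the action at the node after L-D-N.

12

Row for CUpH (columns Sr, Sq, Nr, Nq): (6,-3) (6,-3) (6,-3) (6,-3).
Under CUpH, Iris's choice at the node after L and at the node after L-U-N and at the node after L-D-S can never be reached regardless of what Juno does, so varying those choices leaves every outcome unchanged.
Holding the reachable choices fixed and varying the unreachable ones freely already gives 3 × 2 × 2 = 12 equivalent strategies.
No other strategy reproduces this row, so those 12 are the full class: CUpH, CUpT, CUsH, CUsT, CDpH, CDpT, CDsH, CDsT, CWpH, CWpT, CWsH, CWsT.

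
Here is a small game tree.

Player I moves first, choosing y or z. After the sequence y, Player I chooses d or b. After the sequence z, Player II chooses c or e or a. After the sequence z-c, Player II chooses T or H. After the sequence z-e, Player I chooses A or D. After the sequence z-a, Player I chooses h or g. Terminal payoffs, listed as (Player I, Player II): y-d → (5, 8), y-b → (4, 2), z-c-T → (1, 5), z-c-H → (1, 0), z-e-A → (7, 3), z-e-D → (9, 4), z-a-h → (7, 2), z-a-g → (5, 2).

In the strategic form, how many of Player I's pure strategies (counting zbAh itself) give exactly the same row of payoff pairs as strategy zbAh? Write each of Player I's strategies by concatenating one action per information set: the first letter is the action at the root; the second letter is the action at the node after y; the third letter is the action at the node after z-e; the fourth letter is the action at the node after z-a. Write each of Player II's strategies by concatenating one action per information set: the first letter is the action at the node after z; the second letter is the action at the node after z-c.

2

Row for zbAh (columns cT, cH, eT, eH, aT, aH): (1,5) (1,0) (7,3) (7,3) (7,2) (7,2).
Under zbAh, Player I's choice at the node after y can never be reached regardless of what Player II does, so varying those choices leaves every outcome unchanged.
Holding the reachable choices fixed and varying the unreachable one freely already gives 2 equivalent strategies.
No other strategy reproduces this row, so those 2 are the full class: zdAh, zbAh.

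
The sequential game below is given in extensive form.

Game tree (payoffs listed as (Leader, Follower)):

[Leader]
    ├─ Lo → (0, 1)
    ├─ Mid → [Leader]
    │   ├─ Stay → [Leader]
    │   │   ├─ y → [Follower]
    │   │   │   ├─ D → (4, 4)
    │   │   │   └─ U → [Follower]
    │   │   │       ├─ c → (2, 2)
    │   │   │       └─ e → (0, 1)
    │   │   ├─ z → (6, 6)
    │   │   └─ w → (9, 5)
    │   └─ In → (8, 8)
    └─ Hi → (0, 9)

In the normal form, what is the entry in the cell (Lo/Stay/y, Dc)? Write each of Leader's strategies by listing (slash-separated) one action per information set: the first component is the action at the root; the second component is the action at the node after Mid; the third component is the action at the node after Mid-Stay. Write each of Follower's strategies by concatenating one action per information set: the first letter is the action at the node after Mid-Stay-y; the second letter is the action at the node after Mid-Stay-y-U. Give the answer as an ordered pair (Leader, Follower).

Trace the play path from the root:
  Leader plays Lo
→ terminal payoff (0, 1).
(Leader's choice at the node after Mid is never reached on this path, so it doesn't affect the outcome.)

(0, 1)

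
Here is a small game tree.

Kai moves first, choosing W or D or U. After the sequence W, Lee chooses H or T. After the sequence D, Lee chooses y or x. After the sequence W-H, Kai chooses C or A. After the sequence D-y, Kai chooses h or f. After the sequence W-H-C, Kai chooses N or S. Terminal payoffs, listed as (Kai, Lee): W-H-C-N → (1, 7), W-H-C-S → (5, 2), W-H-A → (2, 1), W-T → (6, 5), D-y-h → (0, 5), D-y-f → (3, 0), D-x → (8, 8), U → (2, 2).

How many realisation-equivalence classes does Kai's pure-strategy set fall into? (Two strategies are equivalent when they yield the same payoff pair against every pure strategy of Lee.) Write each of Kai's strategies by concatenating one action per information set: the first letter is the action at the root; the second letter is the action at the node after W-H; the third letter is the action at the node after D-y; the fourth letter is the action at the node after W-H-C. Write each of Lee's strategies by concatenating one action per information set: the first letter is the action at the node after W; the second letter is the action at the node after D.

Kai has 24 pure strategies: WChN, WChS, WCfN, WCfS, WAhN, WAhS, WAfN, WAfS, DChN, DChS, DCfN, DCfS, DAhN, DAhS, DAfN, DAfS, UChN, UChS, UCfN, UCfS, UAhN, UAhS, UAfN, UAfS. Columns: Hy, Hx, Ty, Tx.
{WChN, WCfN} → row (1,7) (1,7) (6,5) (6,5)
{WChS, WCfS} → row (5,2) (5,2) (6,5) (6,5)
{WAhN, WAhS, WAfN, WAfS} → row (2,1) (2,1) (6,5) (6,5)
{DChN, DChS, DAhN, DAhS} → row (0,5) (8,8) (0,5) (8,8)
{DCfN, DCfS, DAfN, DAfS} → row (3,0) (8,8) (3,0) (8,8)
{UChN, UChS, UCfN, UCfS, UAhN, UAhS, UAfN, UAfS} → row (2,2) (2,2) (2,2) (2,2)
That's 6 distinct rows out of 24 strategies.

6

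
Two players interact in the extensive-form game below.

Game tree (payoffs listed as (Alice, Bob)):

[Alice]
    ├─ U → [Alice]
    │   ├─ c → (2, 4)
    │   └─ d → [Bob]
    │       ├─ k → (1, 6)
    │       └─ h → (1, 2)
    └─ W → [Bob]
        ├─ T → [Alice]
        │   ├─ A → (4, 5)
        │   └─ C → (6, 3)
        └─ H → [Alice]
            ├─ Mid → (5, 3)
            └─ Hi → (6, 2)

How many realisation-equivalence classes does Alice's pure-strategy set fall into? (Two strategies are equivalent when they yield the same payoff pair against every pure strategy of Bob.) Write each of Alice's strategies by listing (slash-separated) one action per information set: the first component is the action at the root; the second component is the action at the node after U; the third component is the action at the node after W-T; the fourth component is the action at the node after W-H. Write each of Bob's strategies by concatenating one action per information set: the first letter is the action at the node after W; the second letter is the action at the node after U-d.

6

Alice has 16 pure strategies: U/c/A/Mid, U/c/A/Hi, U/c/C/Mid, U/c/C/Hi, U/d/A/Mid, U/d/A/Hi, U/d/C/Mid, U/d/C/Hi, W/c/A/Mid, W/c/A/Hi, W/c/C/Mid, W/c/C/Hi, W/d/A/Mid, W/d/A/Hi, W/d/C/Mid, W/d/C/Hi. Columns: Tk, Th, Hk, Hh.
{U/c/A/Mid, U/c/A/Hi, U/c/C/Mid, U/c/C/Hi} → row (2,4) (2,4) (2,4) (2,4)
{U/d/A/Mid, U/d/A/Hi, U/d/C/Mid, U/d/C/Hi} → row (1,6) (1,2) (1,6) (1,2)
{W/c/A/Mid, W/d/A/Mid} → row (4,5) (4,5) (5,3) (5,3)
{W/c/A/Hi, W/d/A/Hi} → row (4,5) (4,5) (6,2) (6,2)
{W/c/C/Mid, W/d/C/Mid} → row (6,3) (6,3) (5,3) (5,3)
{W/c/C/Hi, W/d/C/Hi} → row (6,3) (6,3) (6,2) (6,2)
That's 6 distinct rows out of 16 strategies.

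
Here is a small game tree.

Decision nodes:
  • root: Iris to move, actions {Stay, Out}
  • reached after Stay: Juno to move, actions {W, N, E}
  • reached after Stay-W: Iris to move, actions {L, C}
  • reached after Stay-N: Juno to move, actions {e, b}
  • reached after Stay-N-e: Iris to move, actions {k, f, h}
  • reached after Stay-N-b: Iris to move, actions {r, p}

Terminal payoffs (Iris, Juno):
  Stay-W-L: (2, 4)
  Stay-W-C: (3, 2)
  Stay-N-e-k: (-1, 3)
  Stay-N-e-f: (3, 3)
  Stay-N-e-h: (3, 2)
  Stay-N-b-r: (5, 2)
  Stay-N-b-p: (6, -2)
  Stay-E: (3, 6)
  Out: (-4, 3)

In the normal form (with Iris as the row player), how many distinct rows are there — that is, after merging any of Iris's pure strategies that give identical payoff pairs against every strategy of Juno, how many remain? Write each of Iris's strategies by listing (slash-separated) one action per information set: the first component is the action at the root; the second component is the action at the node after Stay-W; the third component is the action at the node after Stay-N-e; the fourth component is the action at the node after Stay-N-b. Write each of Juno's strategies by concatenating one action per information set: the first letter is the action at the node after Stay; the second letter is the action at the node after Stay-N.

13

Iris has 24 pure strategies: Stay/L/k/r, Stay/L/k/p, Stay/L/f/r, Stay/L/f/p, Stay/L/h/r, Stay/L/h/p, Stay/C/k/r, Stay/C/k/p, Stay/C/f/r, Stay/C/f/p, Stay/C/h/r, Stay/C/h/p, Out/L/k/r, Out/L/k/p, Out/L/f/r, Out/L/f/p, Out/L/h/r, Out/L/h/p, Out/C/k/r, Out/C/k/p, Out/C/f/r, Out/C/f/p, Out/C/h/r, Out/C/h/p. Columns: We, Wb, Ne, Nb, Ee, Eb.
{Stay/L/k/r} → row (2,4) (2,4) (-1,3) (5,2) (3,6) (3,6)
{Stay/L/k/p} → row (2,4) (2,4) (-1,3) (6,-2) (3,6) (3,6)
{Stay/L/f/r} → row (2,4) (2,4) (3,3) (5,2) (3,6) (3,6)
{Stay/L/f/p} → row (2,4) (2,4) (3,3) (6,-2) (3,6) (3,6)
{Stay/L/h/r} → row (2,4) (2,4) (3,2) (5,2) (3,6) (3,6)
{Stay/L/h/p} → row (2,4) (2,4) (3,2) (6,-2) (3,6) (3,6)
{Stay/C/k/r} → row (3,2) (3,2) (-1,3) (5,2) (3,6) (3,6)
{Stay/C/k/p} → row (3,2) (3,2) (-1,3) (6,-2) (3,6) (3,6)
{Stay/C/f/r} → row (3,2) (3,2) (3,3) (5,2) (3,6) (3,6)
{Stay/C/f/p} → row (3,2) (3,2) (3,3) (6,-2) (3,6) (3,6)
{Stay/C/h/r} → row (3,2) (3,2) (3,2) (5,2) (3,6) (3,6)
{Stay/C/h/p} → row (3,2) (3,2) (3,2) (6,-2) (3,6) (3,6)
{Out/L/k/r, Out/L/k/p, Out/L/f/r, Out/L/f/p, Out/L/h/r, Out/L/h/p, Out/C/k/r, Out/C/k/p, Out/C/f/r, Out/C/f/p, Out/C/h/r, Out/C/h/p} → row (-4,3) (-4,3) (-4,3) (-4,3) (-4,3) (-4,3)
That's 13 distinct rows out of 24 strategies.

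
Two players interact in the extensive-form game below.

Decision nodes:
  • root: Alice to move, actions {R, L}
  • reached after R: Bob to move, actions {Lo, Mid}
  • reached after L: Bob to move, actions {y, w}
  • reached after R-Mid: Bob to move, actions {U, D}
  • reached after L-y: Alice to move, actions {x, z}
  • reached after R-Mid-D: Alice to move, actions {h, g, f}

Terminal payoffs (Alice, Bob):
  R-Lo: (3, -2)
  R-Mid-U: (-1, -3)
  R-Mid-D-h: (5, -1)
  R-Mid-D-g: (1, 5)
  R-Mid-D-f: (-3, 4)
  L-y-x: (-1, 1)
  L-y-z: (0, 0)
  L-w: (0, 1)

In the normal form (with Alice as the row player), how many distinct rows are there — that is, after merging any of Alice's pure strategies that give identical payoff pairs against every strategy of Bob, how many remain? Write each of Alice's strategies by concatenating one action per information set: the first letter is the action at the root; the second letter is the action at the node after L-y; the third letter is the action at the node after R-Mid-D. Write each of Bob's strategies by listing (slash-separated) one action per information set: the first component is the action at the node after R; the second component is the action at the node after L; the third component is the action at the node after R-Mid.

5

Alice has 12 pure strategies: Rxh, Rxg, Rxf, Rzh, Rzg, Rzf, Lxh, Lxg, Lxf, Lzh, Lzg, Lzf. Columns: Lo/y/U, Lo/y/D, Lo/w/U, Lo/w/D, Mid/y/U, Mid/y/D, Mid/w/U, Mid/w/D.
{Rxh, Rzh} → row (3,-2) (3,-2) (3,-2) (3,-2) (-1,-3) (5,-1) (-1,-3) (5,-1)
{Rxg, Rzg} → row (3,-2) (3,-2) (3,-2) (3,-2) (-1,-3) (1,5) (-1,-3) (1,5)
{Rxf, Rzf} → row (3,-2) (3,-2) (3,-2) (3,-2) (-1,-3) (-3,4) (-1,-3) (-3,4)
{Lxh, Lxg, Lxf} → row (-1,1) (-1,1) (0,1) (0,1) (-1,1) (-1,1) (0,1) (0,1)
{Lzh, Lzg, Lzf} → row (0,0) (0,0) (0,1) (0,1) (0,0) (0,0) (0,1) (0,1)
That's 5 distinct rows out of 12 strategies.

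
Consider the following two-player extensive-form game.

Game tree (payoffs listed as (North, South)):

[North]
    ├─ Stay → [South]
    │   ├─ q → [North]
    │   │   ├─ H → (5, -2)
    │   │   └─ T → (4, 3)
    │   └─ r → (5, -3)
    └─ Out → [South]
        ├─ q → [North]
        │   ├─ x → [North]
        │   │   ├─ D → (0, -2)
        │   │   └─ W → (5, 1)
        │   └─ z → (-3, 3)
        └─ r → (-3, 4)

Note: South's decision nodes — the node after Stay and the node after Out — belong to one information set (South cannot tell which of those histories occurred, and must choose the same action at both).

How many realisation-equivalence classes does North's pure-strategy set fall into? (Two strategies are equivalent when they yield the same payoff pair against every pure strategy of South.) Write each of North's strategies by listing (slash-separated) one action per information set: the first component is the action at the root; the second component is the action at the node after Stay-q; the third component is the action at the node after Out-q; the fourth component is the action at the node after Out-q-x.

5

North has 16 pure strategies: Stay/H/x/D, Stay/H/x/W, Stay/H/z/D, Stay/H/z/W, Stay/T/x/D, Stay/T/x/W, Stay/T/z/D, Stay/T/z/W, Out/H/x/D, Out/H/x/W, Out/H/z/D, Out/H/z/W, Out/T/x/D, Out/T/x/W, Out/T/z/D, Out/T/z/W. Columns: q, r.
{Stay/H/x/D, Stay/H/x/W, Stay/H/z/D, Stay/H/z/W} → row (5,-2) (5,-3)
{Stay/T/x/D, Stay/T/x/W, Stay/T/z/D, Stay/T/z/W} → row (4,3) (5,-3)
{Out/H/x/D, Out/T/x/D} → row (0,-2) (-3,4)
{Out/H/x/W, Out/T/x/W} → row (5,1) (-3,4)
{Out/H/z/D, Out/H/z/W, Out/T/z/D, Out/T/z/W} → row (-3,3) (-3,4)
That's 5 distinct rows out of 16 strategies.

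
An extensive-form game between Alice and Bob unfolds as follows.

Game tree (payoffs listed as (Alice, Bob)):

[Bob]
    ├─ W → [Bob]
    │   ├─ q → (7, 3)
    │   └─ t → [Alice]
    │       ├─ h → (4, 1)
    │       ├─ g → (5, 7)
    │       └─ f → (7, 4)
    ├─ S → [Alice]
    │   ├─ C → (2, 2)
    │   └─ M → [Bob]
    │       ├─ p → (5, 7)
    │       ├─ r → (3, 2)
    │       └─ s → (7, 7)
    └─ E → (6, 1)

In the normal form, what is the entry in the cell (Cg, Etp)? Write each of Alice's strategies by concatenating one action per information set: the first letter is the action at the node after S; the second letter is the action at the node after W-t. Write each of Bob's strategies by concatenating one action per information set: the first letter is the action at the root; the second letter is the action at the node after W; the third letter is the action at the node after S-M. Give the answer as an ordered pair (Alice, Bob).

(6, 1)

Trace the play path from the root:
  Bob plays E
→ terminal payoff (6, 1).
(Alice's choice at the node after S is never reached on this path, so it doesn't affect the outcome.)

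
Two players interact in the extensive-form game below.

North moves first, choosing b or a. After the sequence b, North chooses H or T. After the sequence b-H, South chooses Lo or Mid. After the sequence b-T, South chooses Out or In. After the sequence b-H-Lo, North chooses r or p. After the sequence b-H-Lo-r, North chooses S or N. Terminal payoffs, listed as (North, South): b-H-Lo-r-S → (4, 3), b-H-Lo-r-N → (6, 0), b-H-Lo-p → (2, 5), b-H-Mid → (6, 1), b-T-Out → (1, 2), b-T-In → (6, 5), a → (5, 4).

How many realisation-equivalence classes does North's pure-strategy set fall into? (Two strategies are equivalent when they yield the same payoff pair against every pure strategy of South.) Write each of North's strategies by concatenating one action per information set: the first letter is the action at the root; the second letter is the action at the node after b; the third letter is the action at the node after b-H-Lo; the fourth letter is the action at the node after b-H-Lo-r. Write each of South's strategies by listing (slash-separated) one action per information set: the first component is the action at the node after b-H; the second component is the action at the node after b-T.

North has 16 pure strategies: bHrS, bHrN, bHpS, bHpN, bTrS, bTrN, bTpS, bTpN, aHrS, aHrN, aHpS, aHpN, aTrS, aTrN, aTpS, aTpN. Columns: Lo/Out, Lo/In, Mid/Out, Mid/In.
{bHrS} → row (4,3) (4,3) (6,1) (6,1)
{bHrN} → row (6,0) (6,0) (6,1) (6,1)
{bHpS, bHpN} → row (2,5) (2,5) (6,1) (6,1)
{bTrS, bTrN, bTpS, bTpN} → row (1,2) (6,5) (1,2) (6,5)
{aHrS, aHrN, aHpS, aHpN, aTrS, aTrN, aTpS, aTpN} → row (5,4) (5,4) (5,4) (5,4)
That's 5 distinct rows out of 16 strategies.

5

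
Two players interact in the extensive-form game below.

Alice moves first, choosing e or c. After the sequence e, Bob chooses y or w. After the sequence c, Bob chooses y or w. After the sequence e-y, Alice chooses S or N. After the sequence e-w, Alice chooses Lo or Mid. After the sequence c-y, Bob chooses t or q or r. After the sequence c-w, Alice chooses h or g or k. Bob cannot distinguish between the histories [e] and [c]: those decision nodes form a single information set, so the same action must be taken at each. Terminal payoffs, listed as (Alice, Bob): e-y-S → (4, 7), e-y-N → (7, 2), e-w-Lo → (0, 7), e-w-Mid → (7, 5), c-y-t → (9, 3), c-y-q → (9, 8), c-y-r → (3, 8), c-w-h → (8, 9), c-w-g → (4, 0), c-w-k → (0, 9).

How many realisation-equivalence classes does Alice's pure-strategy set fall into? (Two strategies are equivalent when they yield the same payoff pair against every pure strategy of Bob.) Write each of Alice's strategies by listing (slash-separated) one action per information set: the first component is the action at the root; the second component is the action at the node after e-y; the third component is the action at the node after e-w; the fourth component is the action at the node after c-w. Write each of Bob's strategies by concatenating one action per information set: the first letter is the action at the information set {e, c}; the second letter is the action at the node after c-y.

Alice has 24 pure strategies: e/S/Lo/h, e/S/Lo/g, e/S/Lo/k, e/S/Mid/h, e/S/Mid/g, e/S/Mid/k, e/N/Lo/h, e/N/Lo/g, e/N/Lo/k, e/N/Mid/h, e/N/Mid/g, e/N/Mid/k, c/S/Lo/h, c/S/Lo/g, c/S/Lo/k, c/S/Mid/h, c/S/Mid/g, c/S/Mid/k, c/N/Lo/h, c/N/Lo/g, c/N/Lo/k, c/N/Mid/h, c/N/Mid/g, c/N/Mid/k. Columns: yt, yq, yr, wt, wq, wr.
{e/S/Lo/h, e/S/Lo/g, e/S/Lo/k} → row (4,7) (4,7) (4,7) (0,7) (0,7) (0,7)
{e/S/Mid/h, e/S/Mid/g, e/S/Mid/k} → row (4,7) (4,7) (4,7) (7,5) (7,5) (7,5)
{e/N/Lo/h, e/N/Lo/g, e/N/Lo/k} → row (7,2) (7,2) (7,2) (0,7) (0,7) (0,7)
{e/N/Mid/h, e/N/Mid/g, e/N/Mid/k} → row (7,2) (7,2) (7,2) (7,5) (7,5) (7,5)
{c/S/Lo/h, c/S/Mid/h, c/N/Lo/h, c/N/Mid/h} → row (9,3) (9,8) (3,8) (8,9) (8,9) (8,9)
{c/S/Lo/g, c/S/Mid/g, c/N/Lo/g, c/N/Mid/g} → row (9,3) (9,8) (3,8) (4,0) (4,0) (4,0)
{c/S/Lo/k, c/S/Mid/k, c/N/Lo/k, c/N/Mid/k} → row (9,3) (9,8) (3,8) (0,9) (0,9) (0,9)
That's 7 distinct rows out of 24 strategies.

7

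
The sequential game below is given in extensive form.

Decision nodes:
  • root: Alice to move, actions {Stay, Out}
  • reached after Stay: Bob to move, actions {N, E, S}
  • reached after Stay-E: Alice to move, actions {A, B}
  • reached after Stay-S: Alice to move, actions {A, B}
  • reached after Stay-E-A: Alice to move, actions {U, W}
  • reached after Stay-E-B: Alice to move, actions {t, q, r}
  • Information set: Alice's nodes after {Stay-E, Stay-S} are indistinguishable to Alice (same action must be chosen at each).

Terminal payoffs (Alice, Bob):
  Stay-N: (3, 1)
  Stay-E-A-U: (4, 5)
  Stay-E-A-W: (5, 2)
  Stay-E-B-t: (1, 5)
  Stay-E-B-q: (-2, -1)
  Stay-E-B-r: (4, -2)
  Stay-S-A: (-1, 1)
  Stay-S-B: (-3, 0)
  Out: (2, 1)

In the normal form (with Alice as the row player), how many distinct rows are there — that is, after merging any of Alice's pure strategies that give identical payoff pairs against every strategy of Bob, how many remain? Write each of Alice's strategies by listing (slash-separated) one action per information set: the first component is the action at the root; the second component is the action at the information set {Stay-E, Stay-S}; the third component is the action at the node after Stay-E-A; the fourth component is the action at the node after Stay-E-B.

Alice has 24 pure strategies: Stay/A/U/t, Stay/A/U/q, Stay/A/U/r, Stay/A/W/t, Stay/A/W/q, Stay/A/W/r, Stay/B/U/t, Stay/B/U/q, Stay/B/U/r, Stay/B/W/t, Stay/B/W/q, Stay/B/W/r, Out/A/U/t, Out/A/U/q, Out/A/U/r, Out/A/W/t, Out/A/W/q, Out/A/W/r, Out/B/U/t, Out/B/U/q, Out/B/U/r, Out/B/W/t, Out/B/W/q, Out/B/W/r. Columns: N, E, S.
{Stay/A/U/t, Stay/A/U/q, Stay/A/U/r} → row (3,1) (4,5) (-1,1)
{Stay/A/W/t, Stay/A/W/q, Stay/A/W/r} → row (3,1) (5,2) (-1,1)
{Stay/B/U/t, Stay/B/W/t} → row (3,1) (1,5) (-3,0)
{Stay/B/U/q, Stay/B/W/q} → row (3,1) (-2,-1) (-3,0)
{Stay/B/U/r, Stay/B/W/r} → row (3,1) (4,-2) (-3,0)
{Out/A/U/t, Out/A/U/q, Out/A/U/r, Out/A/W/t, Out/A/W/q, Out/A/W/r, Out/B/U/t, Out/B/U/q, Out/B/U/r, Out/B/W/t, Out/B/W/q, Out/B/W/r} → row (2,1) (2,1) (2,1)
That's 6 distinct rows out of 24 strategies.

6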